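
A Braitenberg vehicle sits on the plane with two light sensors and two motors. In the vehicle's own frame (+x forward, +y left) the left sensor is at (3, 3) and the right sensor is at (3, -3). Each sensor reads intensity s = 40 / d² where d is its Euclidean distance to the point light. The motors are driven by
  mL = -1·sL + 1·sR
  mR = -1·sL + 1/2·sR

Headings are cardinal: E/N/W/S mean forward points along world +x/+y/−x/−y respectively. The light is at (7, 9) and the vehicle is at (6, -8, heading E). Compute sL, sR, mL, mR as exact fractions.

left sensor world pos  = (9, -5); dL² = 200
right sensor world pos = (9, -11); dR² = 404
sL = 40/200 = 1/5
sR = 40/404 = 10/101
mL = -1·sL + 1·sR = -51/505
mR = -1·sL + 1/2·sR = -76/505

1/5 10/101 -51/505 -76/505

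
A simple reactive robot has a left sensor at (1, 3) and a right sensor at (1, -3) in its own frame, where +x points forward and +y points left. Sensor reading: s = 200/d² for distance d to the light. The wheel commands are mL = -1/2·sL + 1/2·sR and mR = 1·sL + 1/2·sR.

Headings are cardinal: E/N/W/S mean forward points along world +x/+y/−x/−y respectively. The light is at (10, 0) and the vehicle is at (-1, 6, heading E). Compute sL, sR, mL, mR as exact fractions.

200/181 200/109 7200/19729 39900/19729

left sensor world pos  = (0, 9); dL² = 181
right sensor world pos = (0, 3); dR² = 109
sL = 200/181 = 200/181
sR = 200/109 = 200/109
mL = -1/2·sL + 1/2·sR = 7200/19729
mR = 1·sL + 1/2·sR = 39900/19729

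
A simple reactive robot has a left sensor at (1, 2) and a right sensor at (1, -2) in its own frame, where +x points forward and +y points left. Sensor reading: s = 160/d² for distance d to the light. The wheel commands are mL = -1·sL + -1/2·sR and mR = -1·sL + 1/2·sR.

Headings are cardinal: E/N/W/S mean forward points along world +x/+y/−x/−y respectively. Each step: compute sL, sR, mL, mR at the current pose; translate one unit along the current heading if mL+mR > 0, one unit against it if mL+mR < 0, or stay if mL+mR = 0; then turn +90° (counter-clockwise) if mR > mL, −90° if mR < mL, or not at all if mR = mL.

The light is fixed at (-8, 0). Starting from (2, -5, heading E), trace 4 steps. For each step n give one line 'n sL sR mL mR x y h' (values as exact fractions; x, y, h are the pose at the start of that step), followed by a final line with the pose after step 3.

n=0: pose=(2,-5,E); sL=16/13, sR=16/17; mL=-376/221, mR=-168/221; mL+mR=-32/13 → advance -1; mR−mL=16/17 → turn +1·90°
n=1: pose=(1,-5,N); sL=32/13, sR=160/137; mL=-5424/1781, mR=-3344/1781; mL+mR=-64/13 → advance -1; mR−mL=160/137 → turn +1·90°
n=2: pose=(1,-6,W); sL=5/4, sR=2; mL=-9/4, mR=-1/4; mL+mR=-5/2 → advance -1; mR−mL=2 → turn +1·90°
n=3: pose=(2,-6,S); sL=160/193, sR=160/113; mL=-33520/21809, mR=-2640/21809; mL+mR=-320/193 → advance -1; mR−mL=160/113 → turn +1·90°

0 16/13 16/17 -376/221 -168/221 2 -5 E
1 32/13 160/137 -5424/1781 -3344/1781 1 -5 N
2 5/4 2 -9/4 -1/4 1 -6 W
3 160/193 160/113 -33520/21809 -2640/21809 2 -6 S
final 2 -5 E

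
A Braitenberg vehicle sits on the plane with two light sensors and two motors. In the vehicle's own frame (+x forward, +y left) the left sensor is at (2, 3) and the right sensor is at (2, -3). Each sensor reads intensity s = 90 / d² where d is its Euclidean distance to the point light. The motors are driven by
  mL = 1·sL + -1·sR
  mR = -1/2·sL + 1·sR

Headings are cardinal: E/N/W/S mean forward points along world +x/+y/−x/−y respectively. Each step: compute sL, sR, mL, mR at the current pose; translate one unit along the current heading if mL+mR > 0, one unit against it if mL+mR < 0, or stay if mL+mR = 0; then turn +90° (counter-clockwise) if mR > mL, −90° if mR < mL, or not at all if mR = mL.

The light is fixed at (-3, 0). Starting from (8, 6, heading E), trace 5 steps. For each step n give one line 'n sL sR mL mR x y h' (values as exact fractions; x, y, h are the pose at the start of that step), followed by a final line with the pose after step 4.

n=0: pose=(8,6,E); sL=9/25, sR=45/89; mL=-324/2225, mR=1449/4450; mL+mR=9/50 → advance +1; mR−mL=2097/4450 → turn +1·90°
n=1: pose=(9,6,N); sL=18/29, sR=90/289; mL=2592/8381, mR=9/8381; mL+mR=9/29 → advance +1; mR−mL=-2583/8381 → turn -1·90°
n=2: pose=(9,7,E); sL=45/148, sR=45/106; mL=-945/7844, mR=4275/15688; mL+mR=45/296 → advance +1; mR−mL=6165/15688 → turn +1·90°
n=3: pose=(10,7,N); sL=90/181, sR=90/337; mL=14040/60997, mR=1125/60997; mL+mR=45/181 → advance +1; mR−mL=-12915/60997 → turn -1·90°
n=4: pose=(10,8,E); sL=45/173, sR=9/25; mL=-432/4325, mR=1989/8650; mL+mR=45/346 → advance +1; mR−mL=2853/8650 → turn +1·90°

0 9/25 45/89 -324/2225 1449/4450 8 6 E
1 18/29 90/289 2592/8381 9/8381 9 6 N
2 45/148 45/106 -945/7844 4275/15688 9 7 E
3 90/181 90/337 14040/60997 1125/60997 10 7 N
4 45/173 9/25 -432/4325 1989/8650 10 8 E
final 11 8 N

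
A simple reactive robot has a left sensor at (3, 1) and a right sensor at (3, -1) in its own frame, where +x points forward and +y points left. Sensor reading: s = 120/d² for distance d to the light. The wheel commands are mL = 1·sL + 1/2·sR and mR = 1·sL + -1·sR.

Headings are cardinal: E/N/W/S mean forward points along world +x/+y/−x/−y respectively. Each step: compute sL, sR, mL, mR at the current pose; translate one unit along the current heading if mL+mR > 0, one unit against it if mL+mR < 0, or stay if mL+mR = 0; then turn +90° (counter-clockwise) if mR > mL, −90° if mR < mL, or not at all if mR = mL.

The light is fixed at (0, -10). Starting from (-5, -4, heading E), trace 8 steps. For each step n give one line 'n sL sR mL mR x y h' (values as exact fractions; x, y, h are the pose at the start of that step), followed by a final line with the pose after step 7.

n=0: pose=(-5,-4,E); sL=120/53, sR=120/29; mL=6660/1537, mR=-2880/1537; mL+mR=3780/1537 → advance +1; mR−mL=-180/29 → turn -1·90°
n=1: pose=(-4,-4,S); sL=20/3, sR=60/17; mL=430/51, mR=160/51; mL+mR=590/51 → advance +1; mR−mL=-90/17 → turn -1·90°
n=2: pose=(-4,-5,W); sL=24/13, sR=24/17; mL=564/221, mR=96/221; mL+mR=660/221 → advance +1; mR−mL=-36/17 → turn -1·90°
n=3: pose=(-5,-5,N); sL=6/5, sR=3/2; mL=39/20, mR=-3/10; mL+mR=33/20 → advance +1; mR−mL=-9/4 → turn -1·90°
n=4: pose=(-5,-4,E); sL=120/53, sR=120/29; mL=6660/1537, mR=-2880/1537; mL+mR=3780/1537 → advance +1; mR−mL=-180/29 → turn -1·90°
n=5: pose=(-4,-4,S); sL=20/3, sR=60/17; mL=430/51, mR=160/51; mL+mR=590/51 → advance +1; mR−mL=-90/17 → turn -1·90°
n=6: pose=(-4,-5,W); sL=24/13, sR=24/17; mL=564/221, mR=96/221; mL+mR=660/221 → advance +1; mR−mL=-36/17 → turn -1·90°
n=7: pose=(-5,-5,N); sL=6/5, sR=3/2; mL=39/20, mR=-3/10; mL+mR=33/20 → advance +1; mR−mL=-9/4 → turn -1·90°

0 120/53 120/29 6660/1537 -2880/1537 -5 -4 E
1 20/3 60/17 430/51 160/51 -4 -4 S
2 24/13 24/17 564/221 96/221 -4 -5 W
3 6/5 3/2 39/20 -3/10 -5 -5 N
4 120/53 120/29 6660/1537 -2880/1537 -5 -4 E
5 20/3 60/17 430/51 160/51 -4 -4 S
6 24/13 24/17 564/221 96/221 -4 -5 W
7 6/5 3/2 39/20 -3/10 -5 -5 N
final -5 -4 E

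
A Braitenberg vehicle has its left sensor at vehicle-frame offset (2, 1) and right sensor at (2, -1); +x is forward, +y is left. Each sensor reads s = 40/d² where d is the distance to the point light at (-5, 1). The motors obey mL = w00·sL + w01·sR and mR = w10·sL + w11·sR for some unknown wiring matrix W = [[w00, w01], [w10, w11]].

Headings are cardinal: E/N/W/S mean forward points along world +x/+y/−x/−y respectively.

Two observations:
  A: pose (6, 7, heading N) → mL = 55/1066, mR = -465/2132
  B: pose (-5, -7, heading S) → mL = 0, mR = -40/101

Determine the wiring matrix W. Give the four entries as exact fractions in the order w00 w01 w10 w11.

obs A: pose=(6,7,N) → sL=10/41, sR=5/26, mL=55/1066, mR=-465/2132
obs B: pose=(-5,-7,S) → sL=40/101, sR=40/101, mL=0, mR=-40/101
sensor matrix S = [[10/41, 5/26], [40/101, 40/101]]; det S = 1100/53833
solve [mL_A; mL_B] = S·[w00; w01] and [mR_A; mR_B] = S·[w10; w11]:
  w00 = 1, w01 = -1, w10 = -1/2, w11 = -1/2

1 -1 -1/2 -1/2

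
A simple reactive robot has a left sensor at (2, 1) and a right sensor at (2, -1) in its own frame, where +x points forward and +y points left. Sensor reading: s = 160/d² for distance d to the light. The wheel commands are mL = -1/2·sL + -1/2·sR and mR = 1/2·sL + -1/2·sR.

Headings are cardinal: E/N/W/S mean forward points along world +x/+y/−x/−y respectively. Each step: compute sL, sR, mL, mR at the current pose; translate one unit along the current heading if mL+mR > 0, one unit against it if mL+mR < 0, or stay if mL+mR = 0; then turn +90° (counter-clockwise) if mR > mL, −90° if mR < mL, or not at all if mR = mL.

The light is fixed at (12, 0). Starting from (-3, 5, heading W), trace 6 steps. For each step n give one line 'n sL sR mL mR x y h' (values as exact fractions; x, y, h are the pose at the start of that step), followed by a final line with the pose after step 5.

0 32/61 32/65 -2016/3965 64/3965 -3 5 W
1 80/89 80/117 -8240/10413 1120/10413 -2 5 S
2 160/193 160/169 -28960/32617 -1920/32617 -2 6 E
3 1/2 8/13 -29/52 -3/52 -3 6 N
4 32/61 32/65 -2016/3965 64/3965 -3 5 W
5 80/89 80/117 -8240/10413 1120/10413 -2 5 S
final -2 6 E

n=0: pose=(-3,5,W); sL=32/61, sR=32/65; mL=-2016/3965, mR=64/3965; mL+mR=-32/65 → advance -1; mR−mL=32/61 → turn +1·90°
n=1: pose=(-2,5,S); sL=80/89, sR=80/117; mL=-8240/10413, mR=1120/10413; mL+mR=-80/117 → advance -1; mR−mL=80/89 → turn +1·90°
n=2: pose=(-2,6,E); sL=160/193, sR=160/169; mL=-28960/32617, mR=-1920/32617; mL+mR=-160/169 → advance -1; mR−mL=160/193 → turn +1·90°
n=3: pose=(-3,6,N); sL=1/2, sR=8/13; mL=-29/52, mR=-3/52; mL+mR=-8/13 → advance -1; mR−mL=1/2 → turn +1·90°
n=4: pose=(-3,5,W); sL=32/61, sR=32/65; mL=-2016/3965, mR=64/3965; mL+mR=-32/65 → advance -1; mR−mL=32/61 → turn +1·90°
n=5: pose=(-2,5,S); sL=80/89, sR=80/117; mL=-8240/10413, mR=1120/10413; mL+mR=-80/117 → advance -1; mR−mL=80/89 → turn +1·90°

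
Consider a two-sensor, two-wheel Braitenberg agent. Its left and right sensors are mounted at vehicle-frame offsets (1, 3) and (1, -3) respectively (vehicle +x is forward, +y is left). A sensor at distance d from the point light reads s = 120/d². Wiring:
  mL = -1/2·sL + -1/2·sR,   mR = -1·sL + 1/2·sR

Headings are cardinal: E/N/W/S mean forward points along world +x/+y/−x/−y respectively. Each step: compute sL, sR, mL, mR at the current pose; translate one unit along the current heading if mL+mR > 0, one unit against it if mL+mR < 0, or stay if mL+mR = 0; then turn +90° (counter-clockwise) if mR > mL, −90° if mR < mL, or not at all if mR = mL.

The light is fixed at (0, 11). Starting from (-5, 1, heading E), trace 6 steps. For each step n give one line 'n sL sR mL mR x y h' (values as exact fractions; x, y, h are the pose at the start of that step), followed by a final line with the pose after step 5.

0 24/13 24/37 -600/481 -732/481 -5 1 E
1 12/13 60/101 -996/1313 -822/1313 -6 1 S
2 120/61 120/169 -13800/10309 -16620/10309 -6 2 E
3 30/29 3/5 -237/290 -213/290 -7 2 S
4 120/61 120/157 -13080/9577 -15180/9577 -7 3 E
5 60/53 60/101 -4620/5353 -4470/5353 -8 3 S
final -8 4 E

n=0: pose=(-5,1,E); sL=24/13, sR=24/37; mL=-600/481, mR=-732/481; mL+mR=-36/13 → advance -1; mR−mL=-132/481 → turn -1·90°
n=1: pose=(-6,1,S); sL=12/13, sR=60/101; mL=-996/1313, mR=-822/1313; mL+mR=-18/13 → advance -1; mR−mL=174/1313 → turn +1·90°
n=2: pose=(-6,2,E); sL=120/61, sR=120/169; mL=-13800/10309, mR=-16620/10309; mL+mR=-180/61 → advance -1; mR−mL=-2820/10309 → turn -1·90°
n=3: pose=(-7,2,S); sL=30/29, sR=3/5; mL=-237/290, mR=-213/290; mL+mR=-45/29 → advance -1; mR−mL=12/145 → turn +1·90°
n=4: pose=(-7,3,E); sL=120/61, sR=120/157; mL=-13080/9577, mR=-15180/9577; mL+mR=-180/61 → advance -1; mR−mL=-2100/9577 → turn -1·90°
n=5: pose=(-8,3,S); sL=60/53, sR=60/101; mL=-4620/5353, mR=-4470/5353; mL+mR=-90/53 → advance -1; mR−mL=150/5353 → turn +1·90°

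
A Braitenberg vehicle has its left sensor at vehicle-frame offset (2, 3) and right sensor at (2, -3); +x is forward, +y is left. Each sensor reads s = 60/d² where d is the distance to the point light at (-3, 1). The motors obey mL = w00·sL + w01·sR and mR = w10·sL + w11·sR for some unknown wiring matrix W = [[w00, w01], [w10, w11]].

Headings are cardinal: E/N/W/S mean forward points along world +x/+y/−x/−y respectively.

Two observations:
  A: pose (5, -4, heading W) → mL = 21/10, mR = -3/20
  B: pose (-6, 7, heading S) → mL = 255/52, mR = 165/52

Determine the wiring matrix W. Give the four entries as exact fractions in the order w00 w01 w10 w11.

1 1 1 -1/2

obs A: pose=(5,-4,W) → sL=3/5, sR=3/2, mL=21/10, mR=-3/20
obs B: pose=(-6,7,S) → sL=15/4, sR=15/13, mL=255/52, mR=165/52
sensor matrix S = [[3/5, 3/2], [15/4, 15/13]]; det S = -513/104
solve [mL_A; mL_B] = S·[w00; w01] and [mR_A; mR_B] = S·[w10; w11]:
  w00 = 1, w01 = 1, w10 = 1, w11 = -1/2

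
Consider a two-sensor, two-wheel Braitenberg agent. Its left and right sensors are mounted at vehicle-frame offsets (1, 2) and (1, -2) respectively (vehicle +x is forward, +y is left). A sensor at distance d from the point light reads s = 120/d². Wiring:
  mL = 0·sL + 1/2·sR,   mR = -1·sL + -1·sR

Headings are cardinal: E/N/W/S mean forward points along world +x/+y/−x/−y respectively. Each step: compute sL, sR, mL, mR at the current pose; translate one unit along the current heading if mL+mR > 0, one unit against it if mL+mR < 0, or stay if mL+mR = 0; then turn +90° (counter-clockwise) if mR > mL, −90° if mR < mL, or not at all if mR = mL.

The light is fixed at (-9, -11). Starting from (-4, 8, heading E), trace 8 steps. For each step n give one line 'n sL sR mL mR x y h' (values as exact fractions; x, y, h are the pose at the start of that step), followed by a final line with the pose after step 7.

n=0: pose=(-4,8,E); sL=40/159, sR=24/65; mL=12/65, mR=-6416/10335; mL+mR=-4508/10335 → advance -1; mR−mL=-8324/10335 → turn -1·90°
n=1: pose=(-5,8,S); sL=1/3, sR=15/41; mL=15/82, mR=-86/123; mL+mR=-127/246 → advance -1; mR−mL=-217/246 → turn -1·90°
n=2: pose=(-5,9,W); sL=40/111, sR=120/493; mL=60/493, mR=-33040/54723; mL+mR=-26380/54723 → advance -1; mR−mL=-39700/54723 → turn -1·90°
n=3: pose=(-4,9,N); sL=4/15, sR=12/49; mL=6/49, mR=-376/735; mL+mR=-286/735 → advance -1; mR−mL=-466/735 → turn -1·90°
n=4: pose=(-4,8,E); sL=40/159, sR=24/65; mL=12/65, mR=-6416/10335; mL+mR=-4508/10335 → advance -1; mR−mL=-8324/10335 → turn -1·90°
n=5: pose=(-5,8,S); sL=1/3, sR=15/41; mL=15/82, mR=-86/123; mL+mR=-127/246 → advance -1; mR−mL=-217/246 → turn -1·90°
n=6: pose=(-5,9,W); sL=40/111, sR=120/493; mL=60/493, mR=-33040/54723; mL+mR=-26380/54723 → advance -1; mR−mL=-39700/54723 → turn -1·90°
n=7: pose=(-4,9,N); sL=4/15, sR=12/49; mL=6/49, mR=-376/735; mL+mR=-286/735 → advance -1; mR−mL=-466/735 → turn -1·90°

0 40/159 24/65 12/65 -6416/10335 -4 8 E
1 1/3 15/41 15/82 -86/123 -5 8 S
2 40/111 120/493 60/493 -33040/54723 -5 9 W
3 4/15 12/49 6/49 -376/735 -4 9 N
4 40/159 24/65 12/65 -6416/10335 -4 8 E
5 1/3 15/41 15/82 -86/123 -5 8 S
6 40/111 120/493 60/493 -33040/54723 -5 9 W
7 4/15 12/49 6/49 -376/735 -4 9 N
final -4 8 E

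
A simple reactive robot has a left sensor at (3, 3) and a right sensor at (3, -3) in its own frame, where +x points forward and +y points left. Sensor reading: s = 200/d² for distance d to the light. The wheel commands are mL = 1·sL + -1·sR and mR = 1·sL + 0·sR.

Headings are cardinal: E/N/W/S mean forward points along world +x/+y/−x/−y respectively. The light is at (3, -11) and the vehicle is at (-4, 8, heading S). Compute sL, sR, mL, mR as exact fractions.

25/34 50/89 525/3026 25/34

left sensor world pos  = (-1, 5); dL² = 272
right sensor world pos = (-7, 5); dR² = 356
sL = 200/272 = 25/34
sR = 200/356 = 50/89
mL = 1·sL + -1·sR = 525/3026
mR = 1·sL + 0·sR = 25/34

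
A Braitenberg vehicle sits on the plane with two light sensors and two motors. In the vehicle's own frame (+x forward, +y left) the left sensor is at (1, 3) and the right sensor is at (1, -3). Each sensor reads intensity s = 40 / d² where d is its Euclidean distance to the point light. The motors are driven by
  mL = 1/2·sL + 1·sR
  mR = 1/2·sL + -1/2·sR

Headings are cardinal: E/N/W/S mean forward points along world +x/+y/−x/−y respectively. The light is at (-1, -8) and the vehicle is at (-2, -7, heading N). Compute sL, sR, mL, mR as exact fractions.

left sensor world pos  = (-5, -6); dL² = 20
right sensor world pos = (1, -6); dR² = 8
sL = 40/20 = 2
sR = 40/8 = 5
mL = 1/2·sL + 1·sR = 6
mR = 1/2·sL + -1/2·sR = -3/2

2 5 6 -3/2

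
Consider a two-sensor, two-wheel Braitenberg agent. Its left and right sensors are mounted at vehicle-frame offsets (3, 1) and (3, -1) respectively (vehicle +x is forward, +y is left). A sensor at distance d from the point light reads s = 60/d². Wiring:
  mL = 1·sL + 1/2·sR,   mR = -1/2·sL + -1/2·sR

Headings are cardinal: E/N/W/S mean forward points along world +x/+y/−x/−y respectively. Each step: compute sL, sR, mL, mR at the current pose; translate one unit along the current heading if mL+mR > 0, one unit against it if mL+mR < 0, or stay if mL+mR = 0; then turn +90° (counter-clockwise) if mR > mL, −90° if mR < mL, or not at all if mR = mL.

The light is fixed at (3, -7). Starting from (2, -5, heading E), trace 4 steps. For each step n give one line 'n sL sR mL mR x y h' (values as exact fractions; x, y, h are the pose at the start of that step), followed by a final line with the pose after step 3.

0 60/13 12 138/13 -108/13 2 -5 E
1 30 30 45 -30 3 -5 S
2 20/3 60/13 350/39 -220/39 3 -6 W
3 3 15/4 39/8 -27/8 2 -6 N
final 2 -5 E

n=0: pose=(2,-5,E); sL=60/13, sR=12; mL=138/13, mR=-108/13; mL+mR=30/13 → advance +1; mR−mL=-246/13 → turn -1·90°
n=1: pose=(3,-5,S); sL=30, sR=30; mL=45, mR=-30; mL+mR=15 → advance +1; mR−mL=-75 → turn -1·90°
n=2: pose=(3,-6,W); sL=20/3, sR=60/13; mL=350/39, mR=-220/39; mL+mR=10/3 → advance +1; mR−mL=-190/13 → turn -1·90°
n=3: pose=(2,-6,N); sL=3, sR=15/4; mL=39/8, mR=-27/8; mL+mR=3/2 → advance +1; mR−mL=-33/4 → turn -1·90°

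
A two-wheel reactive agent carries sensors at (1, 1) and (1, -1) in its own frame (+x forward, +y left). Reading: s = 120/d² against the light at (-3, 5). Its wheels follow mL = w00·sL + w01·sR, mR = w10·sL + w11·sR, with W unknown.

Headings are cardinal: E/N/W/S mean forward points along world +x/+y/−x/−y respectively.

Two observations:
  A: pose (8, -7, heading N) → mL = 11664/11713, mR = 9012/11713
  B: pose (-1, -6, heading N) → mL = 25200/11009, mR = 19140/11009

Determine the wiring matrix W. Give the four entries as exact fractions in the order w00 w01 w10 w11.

obs A: pose=(8,-7,N) → sL=120/221, sR=24/53, mL=11664/11713, mR=9012/11713
obs B: pose=(-1,-6,N) → sL=120/101, sR=120/109, mL=25200/11009, mR=19140/11009
sensor matrix S = [[120/221, 24/53], [120/101, 120/109]]; det S = 7706880/128948417
solve [mL_A; mL_B] = S·[w00; w01] and [mR_A; mR_B] = S·[w10; w11]:
  w00 = 1, w01 = 1, w10 = 1, w11 = 1/2

1 1 1 1/2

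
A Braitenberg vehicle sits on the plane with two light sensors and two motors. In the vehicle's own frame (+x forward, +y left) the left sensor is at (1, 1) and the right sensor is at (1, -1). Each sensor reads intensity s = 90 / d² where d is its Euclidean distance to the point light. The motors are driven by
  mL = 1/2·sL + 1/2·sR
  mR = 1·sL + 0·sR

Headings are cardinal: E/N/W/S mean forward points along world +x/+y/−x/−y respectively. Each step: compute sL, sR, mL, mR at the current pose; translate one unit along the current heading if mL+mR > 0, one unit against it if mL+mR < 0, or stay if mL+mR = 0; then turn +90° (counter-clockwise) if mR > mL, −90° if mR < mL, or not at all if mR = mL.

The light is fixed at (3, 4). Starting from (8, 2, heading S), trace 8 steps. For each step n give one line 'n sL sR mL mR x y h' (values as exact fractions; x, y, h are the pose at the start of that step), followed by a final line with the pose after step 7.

0 2 18/5 14/5 2 8 2 S
1 45/16 9/2 117/32 45/16 8 1 W
2 90/13 90/29 1890/377 90/13 7 1 N
3 5 9 7 5 7 2 W
4 18 90/17 198/17 18 6 2 N
5 45/4 45/2 135/8 45/4 6 3 W
6 90 10 50 90 5 3 N
7 45 45 45 45 5 4 W
final 4 4 W

n=0: pose=(8,2,S); sL=2, sR=18/5; mL=14/5, mR=2; mL+mR=24/5 → advance +1; mR−mL=-4/5 → turn -1·90°
n=1: pose=(8,1,W); sL=45/16, sR=9/2; mL=117/32, mR=45/16; mL+mR=207/32 → advance +1; mR−mL=-27/32 → turn -1·90°
n=2: pose=(7,1,N); sL=90/13, sR=90/29; mL=1890/377, mR=90/13; mL+mR=4500/377 → advance +1; mR−mL=720/377 → turn +1·90°
n=3: pose=(7,2,W); sL=5, sR=9; mL=7, mR=5; mL+mR=12 → advance +1; mR−mL=-2 → turn -1·90°
n=4: pose=(6,2,N); sL=18, sR=90/17; mL=198/17, mR=18; mL+mR=504/17 → advance +1; mR−mL=108/17 → turn +1·90°
n=5: pose=(6,3,W); sL=45/4, sR=45/2; mL=135/8, mR=45/4; mL+mR=225/8 → advance +1; mR−mL=-45/8 → turn -1·90°
n=6: pose=(5,3,N); sL=90, sR=10; mL=50, mR=90; mL+mR=140 → advance +1; mR−mL=40 → turn +1·90°
n=7: pose=(5,4,W); sL=45, sR=45; mL=45, mR=45; mL+mR=90 → advance +1; mR−mL=0 → turn +0·90°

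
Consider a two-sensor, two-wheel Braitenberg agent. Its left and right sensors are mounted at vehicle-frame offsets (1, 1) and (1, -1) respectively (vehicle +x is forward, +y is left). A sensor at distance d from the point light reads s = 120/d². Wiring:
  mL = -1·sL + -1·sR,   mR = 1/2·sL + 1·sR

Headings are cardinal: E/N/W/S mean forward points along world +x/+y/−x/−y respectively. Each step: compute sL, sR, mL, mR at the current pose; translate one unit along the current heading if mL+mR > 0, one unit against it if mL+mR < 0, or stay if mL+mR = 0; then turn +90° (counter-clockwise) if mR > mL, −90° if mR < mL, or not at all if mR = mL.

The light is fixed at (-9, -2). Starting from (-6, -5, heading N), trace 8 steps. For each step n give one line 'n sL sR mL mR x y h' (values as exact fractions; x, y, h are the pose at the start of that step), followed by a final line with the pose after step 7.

0 15 6 -21 27/2 -6 -5 N
1 120/29 120/13 -5040/377 4260/377 -6 -6 W
2 12/5 60/17 -504/85 402/85 -5 -6 S
3 120/29 120/41 -8400/1189 5940/1189 -5 -5 E
4 15 6 -21 27/2 -6 -5 N
5 120/29 120/13 -5040/377 4260/377 -6 -6 W
6 12/5 60/17 -504/85 402/85 -5 -6 S
7 120/29 120/41 -8400/1189 5940/1189 -5 -5 E
final -6 -5 N

n=0: pose=(-6,-5,N); sL=15, sR=6; mL=-21, mR=27/2; mL+mR=-15/2 → advance -1; mR−mL=69/2 → turn +1·90°
n=1: pose=(-6,-6,W); sL=120/29, sR=120/13; mL=-5040/377, mR=4260/377; mL+mR=-60/29 → advance -1; mR−mL=9300/377 → turn +1·90°
n=2: pose=(-5,-6,S); sL=12/5, sR=60/17; mL=-504/85, mR=402/85; mL+mR=-6/5 → advance -1; mR−mL=906/85 → turn +1·90°
n=3: pose=(-5,-5,E); sL=120/29, sR=120/41; mL=-8400/1189, mR=5940/1189; mL+mR=-60/29 → advance -1; mR−mL=14340/1189 → turn +1·90°
n=4: pose=(-6,-5,N); sL=15, sR=6; mL=-21, mR=27/2; mL+mR=-15/2 → advance -1; mR−mL=69/2 → turn +1·90°
n=5: pose=(-6,-6,W); sL=120/29, sR=120/13; mL=-5040/377, mR=4260/377; mL+mR=-60/29 → advance -1; mR−mL=9300/377 → turn +1·90°
n=6: pose=(-5,-6,S); sL=12/5, sR=60/17; mL=-504/85, mR=402/85; mL+mR=-6/5 → advance -1; mR−mL=906/85 → turn +1·90°
n=7: pose=(-5,-5,E); sL=120/29, sR=120/41; mL=-8400/1189, mR=5940/1189; mL+mR=-60/29 → advance -1; mR−mL=14340/1189 → turn +1·90°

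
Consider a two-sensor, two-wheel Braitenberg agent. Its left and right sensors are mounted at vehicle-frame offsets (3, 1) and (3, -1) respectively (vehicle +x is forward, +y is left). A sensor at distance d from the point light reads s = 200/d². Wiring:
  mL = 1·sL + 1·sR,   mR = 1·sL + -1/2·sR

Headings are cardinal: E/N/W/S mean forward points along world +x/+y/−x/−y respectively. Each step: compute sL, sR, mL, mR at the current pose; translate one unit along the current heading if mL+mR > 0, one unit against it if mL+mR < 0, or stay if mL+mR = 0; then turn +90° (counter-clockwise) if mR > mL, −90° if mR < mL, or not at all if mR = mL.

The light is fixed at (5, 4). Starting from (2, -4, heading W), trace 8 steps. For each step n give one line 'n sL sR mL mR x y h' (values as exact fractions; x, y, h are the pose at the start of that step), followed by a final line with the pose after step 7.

0 200/117 40/17 8080/1989 1060/1989 2 -4 W
1 4 100/17 168/17 18/17 1 -4 N
2 200/37 40/13 4080/481 1860/481 1 -3 E
3 25/13 50/29 1375/377 400/377 2 -3 S
4 200/117 40/17 8080/1989 1060/1989 2 -4 W
5 4 100/17 168/17 18/17 1 -4 N
6 200/37 40/13 4080/481 1860/481 1 -3 E
7 25/13 50/29 1375/377 400/377 2 -3 S
final 2 -4 W

n=0: pose=(2,-4,W); sL=200/117, sR=40/17; mL=8080/1989, mR=1060/1989; mL+mR=9140/1989 → advance +1; mR−mL=-60/17 → turn -1·90°
n=1: pose=(1,-4,N); sL=4, sR=100/17; mL=168/17, mR=18/17; mL+mR=186/17 → advance +1; mR−mL=-150/17 → turn -1·90°
n=2: pose=(1,-3,E); sL=200/37, sR=40/13; mL=4080/481, mR=1860/481; mL+mR=5940/481 → advance +1; mR−mL=-60/13 → turn -1·90°
n=3: pose=(2,-3,S); sL=25/13, sR=50/29; mL=1375/377, mR=400/377; mL+mR=1775/377 → advance +1; mR−mL=-75/29 → turn -1·90°
n=4: pose=(2,-4,W); sL=200/117, sR=40/17; mL=8080/1989, mR=1060/1989; mL+mR=9140/1989 → advance +1; mR−mL=-60/17 → turn -1·90°
n=5: pose=(1,-4,N); sL=4, sR=100/17; mL=168/17, mR=18/17; mL+mR=186/17 → advance +1; mR−mL=-150/17 → turn -1·90°
n=6: pose=(1,-3,E); sL=200/37, sR=40/13; mL=4080/481, mR=1860/481; mL+mR=5940/481 → advance +1; mR−mL=-60/13 → turn -1·90°
n=7: pose=(2,-3,S); sL=25/13, sR=50/29; mL=1375/377, mR=400/377; mL+mR=1775/377 → advance +1; mR−mL=-75/29 → turn -1·90°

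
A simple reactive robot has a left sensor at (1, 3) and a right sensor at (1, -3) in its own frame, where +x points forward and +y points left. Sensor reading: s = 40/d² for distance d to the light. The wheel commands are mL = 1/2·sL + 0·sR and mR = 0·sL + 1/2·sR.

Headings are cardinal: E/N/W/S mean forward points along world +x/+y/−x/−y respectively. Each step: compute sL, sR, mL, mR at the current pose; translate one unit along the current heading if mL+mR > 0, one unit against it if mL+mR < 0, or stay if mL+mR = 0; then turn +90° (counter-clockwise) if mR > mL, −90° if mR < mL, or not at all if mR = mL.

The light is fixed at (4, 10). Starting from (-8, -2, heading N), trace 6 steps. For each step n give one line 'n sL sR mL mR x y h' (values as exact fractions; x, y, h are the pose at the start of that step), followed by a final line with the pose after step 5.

n=0: pose=(-8,-2,N); sL=20/173, sR=20/101; mL=10/173, mR=10/101; mL+mR=2740/17473 → advance +1; mR−mL=720/17473 → turn +1·90°
n=1: pose=(-8,-1,W); sL=8/73, sR=40/233; mL=4/73, mR=20/233; mL+mR=2392/17009 → advance +1; mR−mL=528/17009 → turn +1·90°
n=2: pose=(-9,-1,S); sL=10/61, sR=1/10; mL=5/61, mR=1/20; mL+mR=161/1220 → advance +1; mR−mL=-39/1220 → turn -1·90°
n=3: pose=(-9,-2,W); sL=40/421, sR=40/277; mL=20/421, mR=20/277; mL+mR=13960/116617 → advance +1; mR−mL=2880/116617 → turn +1·90°
n=4: pose=(-10,-2,S); sL=4/29, sR=20/229; mL=2/29, mR=10/229; mL+mR=748/6641 → advance +1; mR−mL=-168/6641 → turn -1·90°
n=5: pose=(-10,-3,W); sL=40/481, sR=8/65; mL=20/481, mR=4/65; mL+mR=248/2405 → advance +1; mR−mL=48/2405 → turn +1·90°

0 20/173 20/101 10/173 10/101 -8 -2 N
1 8/73 40/233 4/73 20/233 -8 -1 W
2 10/61 1/10 5/61 1/20 -9 -1 S
3 40/421 40/277 20/421 20/277 -9 -2 W
4 4/29 20/229 2/29 10/229 -10 -2 S
5 40/481 8/65 20/481 4/65 -10 -3 W
final -11 -3 S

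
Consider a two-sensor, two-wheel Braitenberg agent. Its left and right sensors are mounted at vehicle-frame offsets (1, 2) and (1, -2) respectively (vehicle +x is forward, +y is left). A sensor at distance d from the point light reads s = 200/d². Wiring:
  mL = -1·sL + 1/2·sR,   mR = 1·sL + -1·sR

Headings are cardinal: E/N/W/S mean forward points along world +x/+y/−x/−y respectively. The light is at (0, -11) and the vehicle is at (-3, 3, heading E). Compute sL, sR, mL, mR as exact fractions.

left sensor world pos  = (-2, 5); dL² = 260
right sensor world pos = (-2, 1); dR² = 148
sL = 200/260 = 10/13
sR = 200/148 = 50/37
mL = -1·sL + 1/2·sR = -45/481
mR = 1·sL + -1·sR = -280/481

10/13 50/37 -45/481 -280/481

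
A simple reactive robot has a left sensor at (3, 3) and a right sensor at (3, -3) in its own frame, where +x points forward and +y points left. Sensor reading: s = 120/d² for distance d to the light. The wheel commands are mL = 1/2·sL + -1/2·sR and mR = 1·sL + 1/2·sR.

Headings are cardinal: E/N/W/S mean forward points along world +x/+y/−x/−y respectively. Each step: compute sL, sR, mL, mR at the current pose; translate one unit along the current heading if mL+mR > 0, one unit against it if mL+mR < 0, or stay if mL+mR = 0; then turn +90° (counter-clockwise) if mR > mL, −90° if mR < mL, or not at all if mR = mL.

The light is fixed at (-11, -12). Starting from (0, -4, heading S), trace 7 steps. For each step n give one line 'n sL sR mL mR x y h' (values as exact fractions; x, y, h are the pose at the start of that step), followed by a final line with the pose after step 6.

0 120/221 120/89 -7920/19669 23940/19669 0 -4 S
1 15/37 30/53 -315/3922 1350/1961 0 -5 E
2 120/181 24/65 1728/11765 9972/11765 1 -5 N
3 60/53 60/101 1440/5353 7650/5353 1 -4 W
4 120/221 120/89 -7920/19669 23940/19669 0 -4 S
5 15/37 30/53 -315/3922 1350/1961 0 -5 E
6 120/181 24/65 1728/11765 9972/11765 1 -5 N
final 1 -4 W

n=0: pose=(0,-4,S); sL=120/221, sR=120/89; mL=-7920/19669, mR=23940/19669; mL+mR=180/221 → advance +1; mR−mL=31860/19669 → turn +1·90°
n=1: pose=(0,-5,E); sL=15/37, sR=30/53; mL=-315/3922, mR=1350/1961; mL+mR=45/74 → advance +1; mR−mL=3015/3922 → turn +1·90°
n=2: pose=(1,-5,N); sL=120/181, sR=24/65; mL=1728/11765, mR=9972/11765; mL+mR=180/181 → advance +1; mR−mL=8244/11765 → turn +1·90°
n=3: pose=(1,-4,W); sL=60/53, sR=60/101; mL=1440/5353, mR=7650/5353; mL+mR=90/53 → advance +1; mR−mL=6210/5353 → turn +1·90°
n=4: pose=(0,-4,S); sL=120/221, sR=120/89; mL=-7920/19669, mR=23940/19669; mL+mR=180/221 → advance +1; mR−mL=31860/19669 → turn +1·90°
n=5: pose=(0,-5,E); sL=15/37, sR=30/53; mL=-315/3922, mR=1350/1961; mL+mR=45/74 → advance +1; mR−mL=3015/3922 → turn +1·90°
n=6: pose=(1,-5,N); sL=120/181, sR=24/65; mL=1728/11765, mR=9972/11765; mL+mR=180/181 → advance +1; mR−mL=8244/11765 → turn +1·90°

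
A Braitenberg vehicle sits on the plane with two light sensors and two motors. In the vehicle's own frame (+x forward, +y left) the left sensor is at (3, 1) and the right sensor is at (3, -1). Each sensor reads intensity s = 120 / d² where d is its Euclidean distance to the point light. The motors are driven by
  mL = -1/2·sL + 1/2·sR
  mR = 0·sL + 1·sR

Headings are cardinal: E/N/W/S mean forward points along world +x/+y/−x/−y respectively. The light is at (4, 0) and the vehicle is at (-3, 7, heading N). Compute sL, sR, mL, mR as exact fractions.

left sensor world pos  = (-4, 10); dL² = 164
right sensor world pos = (-2, 10); dR² = 136
sL = 120/164 = 30/41
sR = 120/136 = 15/17
mL = -1/2·sL + 1/2·sR = 105/1394
mR = 0·sL + 1·sR = 15/17

30/41 15/17 105/1394 15/17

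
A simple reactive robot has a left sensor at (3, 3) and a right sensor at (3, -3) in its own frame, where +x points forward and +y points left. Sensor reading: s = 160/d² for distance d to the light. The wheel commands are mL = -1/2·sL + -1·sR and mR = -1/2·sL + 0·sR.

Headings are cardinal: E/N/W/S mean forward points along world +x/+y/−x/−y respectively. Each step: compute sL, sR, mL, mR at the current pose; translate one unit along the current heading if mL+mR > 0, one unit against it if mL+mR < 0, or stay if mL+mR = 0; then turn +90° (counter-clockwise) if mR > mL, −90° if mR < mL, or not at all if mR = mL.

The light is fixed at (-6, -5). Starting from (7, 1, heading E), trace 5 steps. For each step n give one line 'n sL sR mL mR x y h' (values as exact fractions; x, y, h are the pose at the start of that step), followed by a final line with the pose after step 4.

n=0: pose=(7,1,E); sL=160/337, sR=32/53; mL=-15024/17861, mR=-80/337; mL+mR=-19264/17861 → advance -1; mR−mL=32/53 → turn +1·90°
n=1: pose=(6,1,N); sL=80/81, sR=80/153; mL=-1400/1377, mR=-40/81; mL+mR=-2080/1377 → advance -1; mR−mL=80/153 → turn +1·90°
n=2: pose=(6,0,W); sL=32/17, sR=32/29; mL=-1008/493, mR=-16/17; mL+mR=-1472/493 → advance -1; mR−mL=32/29 → turn +1·90°
n=3: pose=(7,0,S); sL=8/13, sR=20/13; mL=-24/13, mR=-4/13; mL+mR=-28/13 → advance -1; mR−mL=20/13 → turn +1·90°
n=4: pose=(7,1,E); sL=160/337, sR=32/53; mL=-15024/17861, mR=-80/337; mL+mR=-19264/17861 → advance -1; mR−mL=32/53 → turn +1·90°

0 160/337 32/53 -15024/17861 -80/337 7 1 E
1 80/81 80/153 -1400/1377 -40/81 6 1 N
2 32/17 32/29 -1008/493 -16/17 6 0 W
3 8/13 20/13 -24/13 -4/13 7 0 S
4 160/337 32/53 -15024/17861 -80/337 7 1 E
final 6 1 N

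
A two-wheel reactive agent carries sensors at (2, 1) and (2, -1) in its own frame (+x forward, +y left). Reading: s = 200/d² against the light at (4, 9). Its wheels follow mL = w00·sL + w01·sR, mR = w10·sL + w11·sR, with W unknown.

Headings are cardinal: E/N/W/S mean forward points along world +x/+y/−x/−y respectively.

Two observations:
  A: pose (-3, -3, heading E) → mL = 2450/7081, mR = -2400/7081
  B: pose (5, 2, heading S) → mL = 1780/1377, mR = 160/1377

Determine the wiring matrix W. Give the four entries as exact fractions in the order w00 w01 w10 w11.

obs A: pose=(-3,-3,E) → sL=100/73, sR=100/97, mL=2450/7081, mR=-2400/7081
obs B: pose=(5,2,S) → sL=40/17, sR=200/81, mL=1780/1377, mR=160/1377
sensor matrix S = [[100/73, 100/97], [40/17, 200/81]]; det S = 9328000/9750537
solve [mL_A; mL_B] = S·[w00; w01] and [mR_A; mR_B] = S·[w10; w11]:
  w00 = -1/2, w01 = 1, w10 = -1, w11 = 1

-1/2 1 -1 1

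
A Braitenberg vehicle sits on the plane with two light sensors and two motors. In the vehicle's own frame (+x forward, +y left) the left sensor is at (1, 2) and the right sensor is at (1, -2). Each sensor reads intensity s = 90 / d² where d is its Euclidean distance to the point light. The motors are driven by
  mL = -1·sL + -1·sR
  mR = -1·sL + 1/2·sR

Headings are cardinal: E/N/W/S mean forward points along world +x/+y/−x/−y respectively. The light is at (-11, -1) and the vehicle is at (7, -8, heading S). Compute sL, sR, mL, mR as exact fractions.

45/232 9/32 -441/928 -99/1856

left sensor world pos  = (9, -9); dL² = 464
right sensor world pos = (5, -9); dR² = 320
sL = 90/464 = 45/232
sR = 90/320 = 9/32
mL = -1·sL + -1·sR = -441/928
mR = -1·sL + 1/2·sR = -99/1856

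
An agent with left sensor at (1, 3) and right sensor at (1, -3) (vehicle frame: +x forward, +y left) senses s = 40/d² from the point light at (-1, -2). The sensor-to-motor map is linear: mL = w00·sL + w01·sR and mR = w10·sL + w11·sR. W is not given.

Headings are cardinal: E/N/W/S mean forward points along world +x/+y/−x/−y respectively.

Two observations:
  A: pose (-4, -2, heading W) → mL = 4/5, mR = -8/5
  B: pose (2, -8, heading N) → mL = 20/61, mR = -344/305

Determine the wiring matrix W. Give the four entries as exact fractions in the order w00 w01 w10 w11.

0 1/2 -1/2 -1/2

obs A: pose=(-4,-2,W) → sL=8/5, sR=8/5, mL=4/5, mR=-8/5
obs B: pose=(2,-8,N) → sL=8/5, sR=40/61, mL=20/61, mR=-344/305
sensor matrix S = [[8/5, 8/5], [8/5, 40/61]]; det S = -2304/1525
solve [mL_A; mL_B] = S·[w00; w01] and [mR_A; mR_B] = S·[w10; w11]:
  w00 = 0, w01 = 1/2, w10 = -1/2, w11 = -1/2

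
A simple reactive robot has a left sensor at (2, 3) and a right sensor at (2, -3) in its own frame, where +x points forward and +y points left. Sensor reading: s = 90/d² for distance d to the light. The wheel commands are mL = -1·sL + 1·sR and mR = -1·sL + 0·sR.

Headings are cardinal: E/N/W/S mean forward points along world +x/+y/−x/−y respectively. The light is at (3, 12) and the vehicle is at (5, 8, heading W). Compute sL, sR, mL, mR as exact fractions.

90/49 90 4320/49 -90/49

left sensor world pos  = (3, 5); dL² = 49
right sensor world pos = (3, 11); dR² = 1
sL = 90/49 = 90/49
sR = 90/1 = 90
mL = -1·sL + 1·sR = 4320/49
mR = -1·sL + 0·sR = -90/49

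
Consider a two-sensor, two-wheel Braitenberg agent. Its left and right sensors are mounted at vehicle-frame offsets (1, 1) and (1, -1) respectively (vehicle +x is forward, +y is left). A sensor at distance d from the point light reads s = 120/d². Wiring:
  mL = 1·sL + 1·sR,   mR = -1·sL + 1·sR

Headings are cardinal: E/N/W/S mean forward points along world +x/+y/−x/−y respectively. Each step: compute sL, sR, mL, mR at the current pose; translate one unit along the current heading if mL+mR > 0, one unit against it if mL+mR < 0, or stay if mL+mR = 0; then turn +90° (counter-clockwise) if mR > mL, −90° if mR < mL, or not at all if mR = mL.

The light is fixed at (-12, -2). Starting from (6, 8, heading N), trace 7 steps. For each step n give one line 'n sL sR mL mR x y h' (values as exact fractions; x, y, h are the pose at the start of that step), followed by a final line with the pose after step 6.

0 12/41 60/241 5352/9881 -432/9881 6 8 N
1 24/101 120/461 23184/46561 1056/46561 6 9 E
2 6/25 15/53 693/1325 57/1325 7 9 S
3 8/27 24/89 1360/2403 -64/2403 7 8 W
4 12/41 60/241 5352/9881 -432/9881 6 8 N
5 24/101 120/461 23184/46561 1056/46561 6 9 E
6 6/25 15/53 693/1325 57/1325 7 9 S
final 7 8 W

n=0: pose=(6,8,N); sL=12/41, sR=60/241; mL=5352/9881, mR=-432/9881; mL+mR=120/241 → advance +1; mR−mL=-24/41 → turn -1·90°
n=1: pose=(6,9,E); sL=24/101, sR=120/461; mL=23184/46561, mR=1056/46561; mL+mR=240/461 → advance +1; mR−mL=-48/101 → turn -1·90°
n=2: pose=(7,9,S); sL=6/25, sR=15/53; mL=693/1325, mR=57/1325; mL+mR=30/53 → advance +1; mR−mL=-12/25 → turn -1·90°
n=3: pose=(7,8,W); sL=8/27, sR=24/89; mL=1360/2403, mR=-64/2403; mL+mR=48/89 → advance +1; mR−mL=-16/27 → turn -1·90°
n=4: pose=(6,8,N); sL=12/41, sR=60/241; mL=5352/9881, mR=-432/9881; mL+mR=120/241 → advance +1; mR−mL=-24/41 → turn -1·90°
n=5: pose=(6,9,E); sL=24/101, sR=120/461; mL=23184/46561, mR=1056/46561; mL+mR=240/461 → advance +1; mR−mL=-48/101 → turn -1·90°
n=6: pose=(7,9,S); sL=6/25, sR=15/53; mL=693/1325, mR=57/1325; mL+mR=30/53 → advance +1; mR−mL=-12/25 → turn -1·90°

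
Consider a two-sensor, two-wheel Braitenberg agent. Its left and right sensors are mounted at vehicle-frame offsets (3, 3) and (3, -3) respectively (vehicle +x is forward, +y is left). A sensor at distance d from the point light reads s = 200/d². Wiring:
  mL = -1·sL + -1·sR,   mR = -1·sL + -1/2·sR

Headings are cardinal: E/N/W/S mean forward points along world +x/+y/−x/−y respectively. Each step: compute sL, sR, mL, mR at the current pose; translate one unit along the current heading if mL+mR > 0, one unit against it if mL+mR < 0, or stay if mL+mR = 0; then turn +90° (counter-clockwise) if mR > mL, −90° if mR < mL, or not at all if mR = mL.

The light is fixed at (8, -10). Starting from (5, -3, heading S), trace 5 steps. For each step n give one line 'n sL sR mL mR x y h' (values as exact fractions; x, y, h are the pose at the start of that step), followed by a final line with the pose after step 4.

0 25/2 50/13 -425/26 -375/26 5 -3 S
1 200/121 8 -1168/121 -684/121 5 -2 E
2 20/17 100/61 -2920/1037 -2070/1037 4 -2 N
3 40/13 200/149 -8560/1937 -7260/1937 4 -3 W
4 25/2 50/13 -425/26 -375/26 5 -3 S
final 5 -2 E

n=0: pose=(5,-3,S); sL=25/2, sR=50/13; mL=-425/26, mR=-375/26; mL+mR=-400/13 → advance -1; mR−mL=25/13 → turn +1·90°
n=1: pose=(5,-2,E); sL=200/121, sR=8; mL=-1168/121, mR=-684/121; mL+mR=-1852/121 → advance -1; mR−mL=4 → turn +1·90°
n=2: pose=(4,-2,N); sL=20/17, sR=100/61; mL=-2920/1037, mR=-2070/1037; mL+mR=-4990/1037 → advance -1; mR−mL=50/61 → turn +1·90°
n=3: pose=(4,-3,W); sL=40/13, sR=200/149; mL=-8560/1937, mR=-7260/1937; mL+mR=-15820/1937 → advance -1; mR−mL=100/149 → turn +1·90°
n=4: pose=(5,-3,S); sL=25/2, sR=50/13; mL=-425/26, mR=-375/26; mL+mR=-400/13 → advance -1; mR−mL=25/13 → turn +1·90°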